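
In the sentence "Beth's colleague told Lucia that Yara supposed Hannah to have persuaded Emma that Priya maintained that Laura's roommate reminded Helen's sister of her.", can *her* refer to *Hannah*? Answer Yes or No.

*her* is a pronoun; Principle B requires it to be free in its binding domain — the clause headed by 'reminded'.
— Hannah: subject of the clause headed by 'persuaded'; c-commands the pronoun but lies outside its binding domain — allowed.

Yes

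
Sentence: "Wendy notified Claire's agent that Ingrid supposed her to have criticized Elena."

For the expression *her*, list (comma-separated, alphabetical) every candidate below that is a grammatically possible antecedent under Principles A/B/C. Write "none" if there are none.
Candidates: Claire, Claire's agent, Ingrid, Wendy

Claire, Claire's agent, Wendy

*her* is a pronoun; Principle B requires it to be free in its binding domain — the clause headed by 'supposed'.
— Claire: possessor inside the object DP of the matrix clause; does not c-command the pronoun — Principle B does not apply; allowed.
— Claire's agent: object of the matrix clause; c-commands the pronoun but lies outside its binding domain — allowed.
— Ingrid: subject of the clause headed by 'supposed'; c-commands the pronoun within its binding domain — blocked (Principle B).
— Wendy: subject of the matrix clause; c-commands the pronoun but lies outside its binding domain — allowed.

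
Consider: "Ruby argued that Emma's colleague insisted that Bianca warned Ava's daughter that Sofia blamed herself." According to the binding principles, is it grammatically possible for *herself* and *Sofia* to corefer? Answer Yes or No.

Yes

*herself* is a reflexive; Principle A requires it to be bound within its binding domain — the clause headed by 'blamed'.
— Sofia: subject of the clause headed by 'blamed'; c-commands the reflexive within its binding domain — allowed (Principle A).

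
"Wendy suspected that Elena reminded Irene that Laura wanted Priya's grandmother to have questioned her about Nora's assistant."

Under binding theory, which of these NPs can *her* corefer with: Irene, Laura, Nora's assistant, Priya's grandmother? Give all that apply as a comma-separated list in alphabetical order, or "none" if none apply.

*her* is a pronoun; Principle B requires it to be free in its binding domain — the clause headed by 'questioned'.
— Irene: object of the clause headed by 'reminded'; c-commands the pronoun but lies outside its binding domain — allowed.
— Laura: subject of the clause headed by 'wanted'; c-commands the pronoun but lies outside its binding domain — allowed.
— Nora's assistant: second object of the clause headed by 'questioned'; is c-commanded by the pronoun; coreference would bind this R-expression — blocked (Principle C).
— Priya's grandmother: subject of the clause headed by 'questioned'; c-commands the pronoun within its binding domain — blocked (Principle B).

Irene, Laura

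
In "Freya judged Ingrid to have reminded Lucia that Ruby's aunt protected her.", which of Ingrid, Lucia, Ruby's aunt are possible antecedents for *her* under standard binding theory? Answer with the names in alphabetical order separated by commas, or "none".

Ingrid, Lucia

*her* is a pronoun; Principle B requires it to be free in its binding domain — the clause headed by 'protected'.
— Ingrid: subject of the clause headed by 'reminded'; c-commands the pronoun but lies outside its binding domain — allowed.
— Lucia: object of the clause headed by 'reminded'; c-commands the pronoun but lies outside its binding domain — allowed.
— Ruby's aunt: subject of the clause headed by 'protected'; c-commands the pronoun within its binding domain — blocked (Principle B).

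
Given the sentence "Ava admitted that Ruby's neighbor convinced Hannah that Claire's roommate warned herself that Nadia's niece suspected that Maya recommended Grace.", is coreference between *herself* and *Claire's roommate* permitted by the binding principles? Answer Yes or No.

Yes

*herself* is a reflexive; Principle A requires it to be bound within its binding domain — the clause headed by 'warned'.
— Claire's roommate: subject of the clause headed by 'warned'; c-commands the reflexive within its binding domain — allowed (Principle A).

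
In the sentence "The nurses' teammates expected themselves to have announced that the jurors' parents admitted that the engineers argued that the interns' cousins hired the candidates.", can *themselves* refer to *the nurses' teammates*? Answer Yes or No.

Yes

*themselves* is a reflexive; Principle A requires it to be bound within its binding domain — the matrix clause.
— the nurses' teammates: subject of the matrix clause; c-commands the reflexive within its binding domain — allowed (Principle A).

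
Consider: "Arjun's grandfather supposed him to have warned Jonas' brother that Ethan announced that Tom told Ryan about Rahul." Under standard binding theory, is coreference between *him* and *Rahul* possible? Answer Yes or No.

*Rahul* is an R-expression; Principle C requires it to be free (not bound by any c-commanding expression).
— him: subject of the clause headed by 'warned'; the pronoun c-commands the R-expression — coreference blocked (Principle C).

No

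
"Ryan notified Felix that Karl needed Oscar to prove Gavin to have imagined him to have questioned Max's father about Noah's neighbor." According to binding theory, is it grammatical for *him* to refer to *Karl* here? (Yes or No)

*Karl* is an R-expression; Principle C requires it to be free (not bound by any c-commanding expression).
— him: subject of the clause headed by 'questioned'; the pronoun does not c-command the R-expression — coreference allowed.

Yes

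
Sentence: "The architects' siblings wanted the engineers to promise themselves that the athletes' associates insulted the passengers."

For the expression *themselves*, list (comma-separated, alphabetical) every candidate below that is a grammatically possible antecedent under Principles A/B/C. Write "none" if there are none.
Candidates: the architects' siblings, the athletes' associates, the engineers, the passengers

*themselves* is a reflexive; Principle A requires it to be bound within its binding domain — the clause headed by 'promise'.
— the architects' siblings: subject of the matrix clause; c-commands the reflexive but lies outside its binding domain — cannot bind it (Principle A).
— the athletes' associates: subject of the clause headed by 'insulted'; does not c-command the reflexive — cannot bind it (Principle A).
— the engineers: subject of the clause headed by 'promise'; c-commands the reflexive within its binding domain — allowed (Principle A).
— the passengers: object of the clause headed by 'insulted'; does not c-command the reflexive — cannot bind it (Principle A).

the engineers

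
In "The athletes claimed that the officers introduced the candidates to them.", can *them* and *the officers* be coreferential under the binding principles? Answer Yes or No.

No

*the officers* is an R-expression; Principle C requires it to be free (not bound by any c-commanding expression).
— them: second object of the clause headed by 'introduced'; the R-expression locally c-commands the pronoun — coreference blocked (Principle B on the pronoun).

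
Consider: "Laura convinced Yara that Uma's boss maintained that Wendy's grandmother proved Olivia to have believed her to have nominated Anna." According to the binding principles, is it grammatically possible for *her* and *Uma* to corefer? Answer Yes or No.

Yes

*her* is a pronoun; Principle B requires it to be free in its binding domain — the clause headed by 'believed'.
— Uma: possessor inside the subject DP of the clause headed by 'maintained'; does not c-command the pronoun — Principle B does not apply; allowed.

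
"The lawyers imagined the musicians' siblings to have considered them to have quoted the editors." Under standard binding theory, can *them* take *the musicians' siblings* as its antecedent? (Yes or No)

*them* is a pronoun; Principle B requires it to be free in its binding domain — the clause headed by 'considered'.
— the musicians' siblings: subject of the clause headed by 'considered'; c-commands the pronoun within its binding domain — blocked (Principle B).

No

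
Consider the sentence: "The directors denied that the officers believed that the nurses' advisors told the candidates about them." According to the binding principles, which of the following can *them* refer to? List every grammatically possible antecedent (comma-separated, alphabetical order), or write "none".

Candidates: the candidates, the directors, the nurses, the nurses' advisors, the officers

the directors, the nurses, the officers

*them* is a pronoun; Principle B requires it to be free in its binding domain — the clause headed by 'told'.
— the candidates: object of the clause headed by 'told'; c-commands the pronoun within its binding domain — blocked (Principle B).
— the directors: subject of the matrix clause; c-commands the pronoun but lies outside its binding domain — allowed.
— the nurses: possessor inside the subject DP of the clause headed by 'told'; does not c-command the pronoun — Principle B does not apply; allowed.
— the nurses' advisors: subject of the clause headed by 'told'; c-commands the pronoun within its binding domain — blocked (Principle B).
— the officers: subject of the clause headed by 'believed'; c-commands the pronoun but lies outside its binding domain — allowed.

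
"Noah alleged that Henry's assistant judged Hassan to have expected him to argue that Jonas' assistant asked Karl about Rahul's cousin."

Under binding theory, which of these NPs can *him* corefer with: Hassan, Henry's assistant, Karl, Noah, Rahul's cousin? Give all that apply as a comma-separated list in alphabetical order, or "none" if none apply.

Henry's assistant, Noah

*him* is a pronoun; Principle B requires it to be free in its binding domain — the clause headed by 'expected'.
— Hassan: subject of the clause headed by 'expected'; c-commands the pronoun within its binding domain — blocked (Principle B).
— Henry's assistant: subject of the clause headed by 'judged'; c-commands the pronoun but lies outside its binding domain — allowed.
— Karl: object of the clause headed by 'asked'; is c-commanded by the pronoun; coreference would bind this R-expression — blocked (Principle C).
— Noah: subject of the matrix clause; c-commands the pronoun but lies outside its binding domain — allowed.
— Rahul's cousin: second object of the clause headed by 'asked'; is c-commanded by the pronoun; coreference would bind this R-expression — blocked (Principle C).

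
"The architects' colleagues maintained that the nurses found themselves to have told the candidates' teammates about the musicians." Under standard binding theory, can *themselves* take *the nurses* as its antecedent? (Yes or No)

Yes

*themselves* is a reflexive; Principle A requires it to be bound within its binding domain — the clause headed by 'found'.
— the nurses: subject of the clause headed by 'found'; c-commands the reflexive within its binding domain — allowed (Principle A).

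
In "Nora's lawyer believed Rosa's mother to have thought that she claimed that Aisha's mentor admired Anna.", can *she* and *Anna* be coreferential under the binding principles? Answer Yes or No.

*Anna* is an R-expression; Principle C requires it to be free (not bound by any c-commanding expression).
— she: subject of the clause headed by 'claimed'; the pronoun c-commands the R-expression — coreference blocked (Principle C).

No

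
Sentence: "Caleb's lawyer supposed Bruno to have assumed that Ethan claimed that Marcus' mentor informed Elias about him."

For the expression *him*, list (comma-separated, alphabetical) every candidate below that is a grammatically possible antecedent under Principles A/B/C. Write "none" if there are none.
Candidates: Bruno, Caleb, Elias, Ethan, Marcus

*him* is a pronoun; Principle B requires it to be free in its binding domain — the clause headed by 'informed'.
— Bruno: subject of the clause headed by 'assumed'; c-commands the pronoun but lies outside its binding domain — allowed.
— Caleb: possessor inside the subject DP of the matrix clause; does not c-command the pronoun — Principle B does not apply; allowed.
— Elias: object of the clause headed by 'informed'; c-commands the pronoun within its binding domain — blocked (Principle B).
— Ethan: subject of the clause headed by 'claimed'; c-commands the pronoun but lies outside its binding domain — allowed.
— Marcus: possessor inside the subject DP of the clause headed by 'informed'; does not c-command the pronoun — Principle B does not apply; allowed.

Bruno, Caleb, Ethan, Marcus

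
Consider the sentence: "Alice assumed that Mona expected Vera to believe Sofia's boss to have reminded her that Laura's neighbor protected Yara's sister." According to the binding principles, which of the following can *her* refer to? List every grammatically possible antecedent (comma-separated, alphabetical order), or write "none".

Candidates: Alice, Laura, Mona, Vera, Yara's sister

Alice, Mona, Vera

*her* is a pronoun; Principle B requires it to be free in its binding domain — the clause headed by 'reminded'.
— Alice: subject of the matrix clause; c-commands the pronoun but lies outside its binding domain — allowed.
— Laura: possessor inside the subject DP of the clause headed by 'protected'; is c-commanded by the pronoun; coreference would bind this R-expression — blocked (Principle C).
— Mona: subject of the clause headed by 'expected'; c-commands the pronoun but lies outside its binding domain — allowed.
— Vera: subject of the clause headed by 'believe'; c-commands the pronoun but lies outside its binding domain — allowed.
— Yara's sister: object of the clause headed by 'protected'; is c-commanded by the pronoun; coreference would bind this R-expression — blocked (Principle C).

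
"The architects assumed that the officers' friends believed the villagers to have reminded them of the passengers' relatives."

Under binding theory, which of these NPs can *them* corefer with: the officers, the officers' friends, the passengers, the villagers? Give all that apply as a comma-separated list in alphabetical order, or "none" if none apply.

*them* is a pronoun; Principle B requires it to be free in its binding domain — the clause headed by 'reminded'.
— the officers: possessor inside the subject DP of the clause headed by 'believed'; does not c-command the pronoun — Principle B does not apply; allowed.
— the officers' friends: subject of the clause headed by 'believed'; c-commands the pronoun but lies outside its binding domain — allowed.
— the passengers: possessor inside the second object DP of the clause headed by 'reminded'; is c-commanded by the pronoun; coreference would bind this R-expression — blocked (Principle C).
— the villagers: subject of the clause headed by 'reminded'; c-commands the pronoun within its binding domain — blocked (Principle B).

the officers, the officers' friends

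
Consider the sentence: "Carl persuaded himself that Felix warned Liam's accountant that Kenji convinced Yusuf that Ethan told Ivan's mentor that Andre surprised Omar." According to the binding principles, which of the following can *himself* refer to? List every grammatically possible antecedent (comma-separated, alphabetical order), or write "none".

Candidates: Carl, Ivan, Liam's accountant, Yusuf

*himself* is a reflexive; Principle A requires it to be bound within its binding domain — the matrix clause.
— Carl: subject of the matrix clause; c-commands the reflexive within its binding domain — allowed (Principle A).
— Ivan: possessor inside the object DP of the clause headed by 'told'; does not c-command the reflexive — cannot bind it (Principle A).
— Liam's accountant: object of the clause headed by 'warned'; does not c-command the reflexive — cannot bind it (Principle A).
— Yusuf: object of the clause headed by 'convinced'; does not c-command the reflexive — cannot bind it (Principle A).

Carl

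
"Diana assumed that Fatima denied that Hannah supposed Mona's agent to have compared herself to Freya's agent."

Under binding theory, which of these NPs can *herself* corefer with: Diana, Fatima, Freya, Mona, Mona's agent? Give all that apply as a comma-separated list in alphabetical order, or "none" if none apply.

Mona's agent

*herself* is a reflexive; Principle A requires it to be bound within its binding domain — the clause headed by 'compared'.
— Diana: subject of the matrix clause; c-commands the reflexive but lies outside its binding domain — cannot bind it (Principle A).
— Fatima: subject of the clause headed by 'denied'; c-commands the reflexive but lies outside its binding domain — cannot bind it (Principle A).
— Freya: possessor inside the second object DP of the clause headed by 'compared'; does not c-command the reflexive — cannot bind it (Principle A).
— Mona: possessor inside the subject DP of the clause headed by 'compared'; does not c-command the reflexive — cannot bind it (Principle A).
— Mona's agent: subject of the clause headed by 'compared'; c-commands the reflexive within its binding domain — allowed (Principle A).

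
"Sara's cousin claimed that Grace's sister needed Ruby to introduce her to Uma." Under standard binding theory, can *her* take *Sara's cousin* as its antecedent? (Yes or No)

Yes

*her* is a pronoun; Principle B requires it to be free in its binding domain — the clause headed by 'introduce'.
— Sara's cousin: subject of the matrix clause; c-commands the pronoun but lies outside its binding domain — allowed.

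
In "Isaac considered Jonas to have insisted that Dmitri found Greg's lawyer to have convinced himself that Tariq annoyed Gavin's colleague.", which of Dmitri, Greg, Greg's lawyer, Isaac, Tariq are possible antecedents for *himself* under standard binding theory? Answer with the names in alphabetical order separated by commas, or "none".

Greg's lawyer

*himself* is a reflexive; Principle A requires it to be bound within its binding domain — the clause headed by 'convinced'.
— Dmitri: subject of the clause headed by 'found'; c-commands the reflexive but lies outside its binding domain — cannot bind it (Principle A).
— Greg: possessor inside the subject DP of the clause headed by 'convinced'; does not c-command the reflexive — cannot bind it (Principle A).
— Greg's lawyer: subject of the clause headed by 'convinced'; c-commands the reflexive within its binding domain — allowed (Principle A).
— Isaac: subject of the matrix clause; c-commands the reflexive but lies outside its binding domain — cannot bind it (Principle A).
— Tariq: subject of the clause headed by 'annoyed'; does not c-command the reflexive — cannot bind it (Principle A).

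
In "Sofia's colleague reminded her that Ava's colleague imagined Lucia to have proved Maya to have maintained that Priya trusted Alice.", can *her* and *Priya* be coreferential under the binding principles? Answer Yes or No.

*Priya* is an R-expression; Principle C requires it to be free (not bound by any c-commanding expression).
— her: object of the matrix clause; the pronoun c-commands the R-expression — coreference blocked (Principle C).

No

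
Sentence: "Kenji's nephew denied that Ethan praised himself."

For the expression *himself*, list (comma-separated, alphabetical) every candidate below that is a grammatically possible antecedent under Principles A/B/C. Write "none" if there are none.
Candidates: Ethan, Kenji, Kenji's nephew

*himself* is a reflexive; Principle A requires it to be bound within its binding domain — the clause headed by 'praised'.
— Ethan: subject of the clause headed by 'praised'; c-commands the reflexive within its binding domain — allowed (Principle A).
— Kenji: possessor inside the subject DP of the matrix clause; does not c-command the reflexive — cannot bind it (Principle A).
— Kenji's nephew: subject of the matrix clause; c-commands the reflexive but lies outside its binding domain — cannot bind it (Principle A).

Ethan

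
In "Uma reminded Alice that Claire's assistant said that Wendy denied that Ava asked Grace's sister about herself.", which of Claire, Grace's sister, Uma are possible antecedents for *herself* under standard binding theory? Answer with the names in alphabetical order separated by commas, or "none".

Grace's sister

*herself* is a reflexive; Principle A requires it to be bound within its binding domain — the clause headed by 'asked'.
— Claire: possessor inside the subject DP of the clause headed by 'said'; does not c-command the reflexive — cannot bind it (Principle A).
— Grace's sister: object of the clause headed by 'asked'; c-commands the reflexive within its binding domain — allowed (Principle A).
— Uma: subject of the matrix clause; c-commands the reflexive but lies outside its binding domain — cannot bind it (Principle A).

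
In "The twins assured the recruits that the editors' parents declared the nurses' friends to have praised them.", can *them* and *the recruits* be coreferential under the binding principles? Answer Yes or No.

*the recruits* is an R-expression; Principle C requires it to be free (not bound by any c-commanding expression).
— them: object of the clause headed by 'praised'; the pronoun does not c-command the R-expression — coreference allowed.

Yes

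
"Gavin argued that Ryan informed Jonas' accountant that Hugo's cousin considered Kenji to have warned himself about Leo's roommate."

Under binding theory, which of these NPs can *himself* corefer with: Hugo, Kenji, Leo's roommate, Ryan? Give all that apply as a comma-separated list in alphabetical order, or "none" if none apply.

Kenji

*himself* is a reflexive; Principle A requires it to be bound within its binding domain — the clause headed by 'warned'.
— Hugo: possessor inside the subject DP of the clause headed by 'considered'; does not c-command the reflexive — cannot bind it (Principle A).
— Kenji: subject of the clause headed by 'warned'; c-commands the reflexive within its binding domain — allowed (Principle A).
— Leo's roommate: second object of the clause headed by 'warned'; does not c-command the reflexive — cannot bind it (Principle A).
— Ryan: subject of the clause headed by 'informed'; c-commands the reflexive but lies outside its binding domain — cannot bind it (Principle A).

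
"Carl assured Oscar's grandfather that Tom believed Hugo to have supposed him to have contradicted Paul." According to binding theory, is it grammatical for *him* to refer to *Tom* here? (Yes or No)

Yes

*Tom* is an R-expression; Principle C requires it to be free (not bound by any c-commanding expression).
— him: subject of the clause headed by 'contradicted'; the pronoun does not c-command the R-expression — coreference allowed.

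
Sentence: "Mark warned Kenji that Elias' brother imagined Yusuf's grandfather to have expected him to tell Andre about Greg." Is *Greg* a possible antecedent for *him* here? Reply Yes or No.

No

*him* is a pronoun; Principle B requires it to be free in its binding domain — the clause headed by 'expected'.
— Greg: second object of the clause headed by 'tell'; is c-commanded by the pronoun; coreference would bind this R-expression — blocked (Principle C).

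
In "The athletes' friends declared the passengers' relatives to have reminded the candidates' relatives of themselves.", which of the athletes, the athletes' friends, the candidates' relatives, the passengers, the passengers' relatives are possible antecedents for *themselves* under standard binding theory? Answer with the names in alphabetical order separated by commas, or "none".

*themselves* is a reflexive; Principle A requires it to be bound within its binding domain — the clause headed by 'reminded'.
— the athletes: possessor inside the subject DP of the matrix clause; does not c-command the reflexive — cannot bind it (Principle A).
— the athletes' friends: subject of the matrix clause; c-commands the reflexive but lies outside its binding domain — cannot bind it (Principle A).
— the candidates' relatives: object of the clause headed by 'reminded'; c-commands the reflexive within its binding domain — allowed (Principle A).
— the passengers: possessor inside the subject DP of the clause headed by 'reminded'; does not c-command the reflexive — cannot bind it (Principle A).
— the passengers' relatives: subject of the clause headed by 'reminded'; c-commands the reflexive within its binding domain — allowed (Principle A).

the candidates' relatives, the passengers' relatives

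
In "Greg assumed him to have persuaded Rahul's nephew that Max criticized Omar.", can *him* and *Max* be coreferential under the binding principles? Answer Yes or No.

No

*Max* is an R-expression; Principle C requires it to be free (not bound by any c-commanding expression).
— him: subject of the clause headed by 'persuaded'; the pronoun c-commands the R-expression — coreference blocked (Principle C).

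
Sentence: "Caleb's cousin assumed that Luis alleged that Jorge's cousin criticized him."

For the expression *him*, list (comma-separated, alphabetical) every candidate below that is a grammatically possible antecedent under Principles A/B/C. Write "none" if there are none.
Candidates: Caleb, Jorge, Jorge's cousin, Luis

Caleb, Jorge, Luis

*him* is a pronoun; Principle B requires it to be free in its binding domain — the clause headed by 'criticized'.
— Caleb: possessor inside the subject DP of the matrix clause; does not c-command the pronoun — Principle B does not apply; allowed.
— Jorge: possessor inside the subject DP of the clause headed by 'criticized'; does not c-command the pronoun — Principle B does not apply; allowed.
— Jorge's cousin: subject of the clause headed by 'criticized'; c-commands the pronoun within its binding domain — blocked (Principle B).
— Luis: subject of the clause headed by 'alleged'; c-commands the pronoun but lies outside its binding domain — allowed.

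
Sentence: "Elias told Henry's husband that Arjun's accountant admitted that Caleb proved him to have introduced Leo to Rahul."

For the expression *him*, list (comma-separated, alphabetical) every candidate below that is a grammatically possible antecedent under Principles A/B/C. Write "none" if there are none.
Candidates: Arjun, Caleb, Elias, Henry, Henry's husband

Arjun, Elias, Henry, Henry's husband

*him* is a pronoun; Principle B requires it to be free in its binding domain — the clause headed by 'proved'.
— Arjun: possessor inside the subject DP of the clause headed by 'admitted'; does not c-command the pronoun — Principle B does not apply; allowed.
— Caleb: subject of the clause headed by 'proved'; c-commands the pronoun within its binding domain — blocked (Principle B).
— Elias: subject of the matrix clause; c-commands the pronoun but lies outside its binding domain — allowed.
— Henry: possessor inside the object DP of the matrix clause; does not c-command the pronoun — Principle B does not apply; allowed.
— Henry's husband: object of the matrix clause; c-commands the pronoun but lies outside its binding domain — allowed.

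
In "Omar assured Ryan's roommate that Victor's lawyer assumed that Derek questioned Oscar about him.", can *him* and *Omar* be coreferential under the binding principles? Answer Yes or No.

Yes

*Omar* is an R-expression; Principle C requires it to be free (not bound by any c-commanding expression).
— him: second object of the clause headed by 'questioned'; the pronoun does not c-command the R-expression — coreference allowed.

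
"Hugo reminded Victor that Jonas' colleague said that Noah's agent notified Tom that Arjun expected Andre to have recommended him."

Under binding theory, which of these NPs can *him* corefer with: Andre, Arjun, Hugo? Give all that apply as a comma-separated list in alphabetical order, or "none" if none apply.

Arjun, Hugo

*him* is a pronoun; Principle B requires it to be free in its binding domain — the clause headed by 'recommended'.
— Andre: subject of the clause headed by 'recommended'; c-commands the pronoun within its binding domain — blocked (Principle B).
— Arjun: subject of the clause headed by 'expected'; c-commands the pronoun but lies outside its binding domain — allowed.
— Hugo: subject of the matrix clause; c-commands the pronoun but lies outside its binding domain — allowed.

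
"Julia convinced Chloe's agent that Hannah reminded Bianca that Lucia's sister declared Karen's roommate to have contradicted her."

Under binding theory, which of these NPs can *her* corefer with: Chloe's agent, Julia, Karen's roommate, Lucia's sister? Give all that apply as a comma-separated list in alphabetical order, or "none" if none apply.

*her* is a pronoun; Principle B requires it to be free in its binding domain — the clause headed by 'contradicted'.
— Chloe's agent: object of the matrix clause; c-commands the pronoun but lies outside its binding domain — allowed.
— Julia: subject of the matrix clause; c-commands the pronoun but lies outside its binding domain — allowed.
— Karen's roommate: subject of the clause headed by 'contradicted'; c-commands the pronoun within its binding domain — blocked (Principle B).
— Lucia's sister: subject of the clause headed by 'declared'; c-commands the pronoun but lies outside its binding domain — allowed.

Chloe's agent, Julia, Lucia's sister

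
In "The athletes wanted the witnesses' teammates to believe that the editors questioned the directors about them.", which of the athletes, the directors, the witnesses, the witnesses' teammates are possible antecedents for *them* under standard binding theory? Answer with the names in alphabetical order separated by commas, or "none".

*them* is a pronoun; Principle B requires it to be free in its binding domain — the clause headed by 'questioned'.
— the athletes: subject of the matrix clause; c-commands the pronoun but lies outside its binding domain — allowed.
— the directors: object of the clause headed by 'questioned'; c-commands the pronoun within its binding domain — blocked (Principle B).
— the witnesses: possessor inside the subject DP of the clause headed by 'believe'; does not c-command the pronoun — Principle B does not apply; allowed.
— the witnesses' teammates: subject of the clause headed by 'believe'; c-commands the pronoun but lies outside its binding domain — allowed.

the athletes, the witnesses, the witnesses' teammates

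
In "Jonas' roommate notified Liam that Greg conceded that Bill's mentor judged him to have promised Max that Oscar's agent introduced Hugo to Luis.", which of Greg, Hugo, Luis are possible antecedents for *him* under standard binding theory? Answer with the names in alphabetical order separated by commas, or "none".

Greg

*him* is a pronoun; Principle B requires it to be free in its binding domain — the clause headed by 'judged'.
— Greg: subject of the clause headed by 'conceded'; c-commands the pronoun but lies outside its binding domain — allowed.
— Hugo: object of the clause headed by 'introduced'; is c-commanded by the pronoun; coreference would bind this R-expression — blocked (Principle C).
— Luis: second object of the clause headed by 'introduced'; is c-commanded by the pronoun; coreference would bind this R-expression — blocked (Principle C).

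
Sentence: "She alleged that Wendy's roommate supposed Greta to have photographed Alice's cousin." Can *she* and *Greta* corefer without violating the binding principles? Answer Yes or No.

No

*Greta* is an R-expression; Principle C requires it to be free (not bound by any c-commanding expression).
— she: subject of the matrix clause; the pronoun c-commands the R-expression — coreference blocked (Principle C).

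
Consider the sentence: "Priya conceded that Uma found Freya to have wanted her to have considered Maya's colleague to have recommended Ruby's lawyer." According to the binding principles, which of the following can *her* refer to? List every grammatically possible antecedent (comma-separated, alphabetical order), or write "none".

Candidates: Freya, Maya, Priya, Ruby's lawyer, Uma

Priya, Uma

*her* is a pronoun; Principle B requires it to be free in its binding domain — the clause headed by 'wanted'.
— Freya: subject of the clause headed by 'wanted'; c-commands the pronoun within its binding domain — blocked (Principle B).
— Maya: possessor inside the subject DP of the clause headed by 'recommended'; is c-commanded by the pronoun; coreference would bind this R-expression — blocked (Principle C).
— Priya: subject of the matrix clause; c-commands the pronoun but lies outside its binding domain — allowed.
— Ruby's lawyer: object of the clause headed by 'recommended'; is c-commanded by the pronoun; coreference would bind this R-expression — blocked (Principle C).
— Uma: subject of the clause headed by 'found'; c-commands the pronoun but lies outside its binding domain — allowed.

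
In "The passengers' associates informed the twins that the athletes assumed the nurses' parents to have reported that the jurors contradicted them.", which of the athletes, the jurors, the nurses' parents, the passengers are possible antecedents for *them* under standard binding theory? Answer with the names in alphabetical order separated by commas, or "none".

the athletes, the nurses' parents, the passengers

*them* is a pronoun; Principle B requires it to be free in its binding domain — the clause headed by 'contradicted'.
— the athletes: subject of the clause headed by 'assumed'; c-commands the pronoun but lies outside its binding domain — allowed.
— the jurors: subject of the clause headed by 'contradicted'; c-commands the pronoun within its binding domain — blocked (Principle B).
— the nurses' parents: subject of the clause headed by 'reported'; c-commands the pronoun but lies outside its binding domain — allowed.
— the passengers: possessor inside the subject DP of the matrix clause; does not c-command the pronoun — Principle B does not apply; allowed.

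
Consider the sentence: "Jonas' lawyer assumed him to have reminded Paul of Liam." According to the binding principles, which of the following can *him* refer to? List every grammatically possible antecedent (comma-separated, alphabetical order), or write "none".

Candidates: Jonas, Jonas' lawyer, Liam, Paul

Jonas

*him* is a pronoun; Principle B requires it to be free in its binding domain — the matrix clause.
— Jonas: possessor inside the subject DP of the matrix clause; does not c-command the pronoun — Principle B does not apply; allowed.
— Jonas' lawyer: subject of the matrix clause; c-commands the pronoun within its binding domain — blocked (Principle B).
— Liam: second object of the clause headed by 'reminded'; is c-commanded by the pronoun; coreference would bind this R-expression — blocked (Principle C).
— Paul: object of the clause headed by 'reminded'; is c-commanded by the pronoun; coreference would bind this R-expression — blocked (Principle C).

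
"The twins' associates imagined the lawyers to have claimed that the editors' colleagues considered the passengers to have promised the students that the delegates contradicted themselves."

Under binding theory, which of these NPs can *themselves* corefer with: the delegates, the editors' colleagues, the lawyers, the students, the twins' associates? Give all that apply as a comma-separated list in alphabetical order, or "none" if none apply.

the delegates

*themselves* is a reflexive; Principle A requires it to be bound within its binding domain — the clause headed by 'contradicted'.
— the delegates: subject of the clause headed by 'contradicted'; c-commands the reflexive within its binding domain — allowed (Principle A).
— the editors' colleagues: subject of the clause headed by 'considered'; c-commands the reflexive but lies outside its binding domain — cannot bind it (Principle A).
— the lawyers: subject of the clause headed by 'claimed'; c-commands the reflexive but lies outside its binding domain — cannot bind it (Principle A).
— the students: object of the clause headed by 'promised'; c-commands the reflexive but lies outside its binding domain — cannot bind it (Principle A).
— the twins' associates: subject of the matrix clause; c-commands the reflexive but lies outside its binding domain — cannot bind it (Principle A).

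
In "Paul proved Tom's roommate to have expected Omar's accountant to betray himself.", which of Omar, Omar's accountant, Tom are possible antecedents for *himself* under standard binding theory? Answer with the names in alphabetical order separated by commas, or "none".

Omar's accountant

*himself* is a reflexive; Principle A requires it to be bound within its binding domain — the clause headed by 'betray'.
— Omar: possessor inside the subject DP of the clause headed by 'betray'; does not c-command the reflexive — cannot bind it (Principle A).
— Omar's accountant: subject of the clause headed by 'betray'; c-commands the reflexive within its binding domain — allowed (Principle A).
— Tom: possessor inside the subject DP of the clause headed by 'expected'; does not c-command the reflexive — cannot bind it (Principle A).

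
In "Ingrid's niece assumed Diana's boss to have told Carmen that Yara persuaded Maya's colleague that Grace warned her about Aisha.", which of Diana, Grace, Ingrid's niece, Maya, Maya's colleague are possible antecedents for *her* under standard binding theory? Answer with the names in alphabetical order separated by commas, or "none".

Diana, Ingrid's niece, Maya, Maya's colleague

*her* is a pronoun; Principle B requires it to be free in its binding domain — the clause headed by 'warned'.
— Diana: possessor inside the subject DP of the clause headed by 'told'; does not c-command the pronoun — Principle B does not apply; allowed.
— Grace: subject of the clause headed by 'warned'; c-commands the pronoun within its binding domain — blocked (Principle B).
— Ingrid's niece: subject of the matrix clause; c-commands the pronoun but lies outside its binding domain — allowed.
— Maya: possessor inside the object DP of the clause headed by 'persuaded'; does not c-command the pronoun — Principle B does not apply; allowed.
— Maya's colleague: object of the clause headed by 'persuaded'; c-commands the pronoun but lies outside its binding domain — allowed.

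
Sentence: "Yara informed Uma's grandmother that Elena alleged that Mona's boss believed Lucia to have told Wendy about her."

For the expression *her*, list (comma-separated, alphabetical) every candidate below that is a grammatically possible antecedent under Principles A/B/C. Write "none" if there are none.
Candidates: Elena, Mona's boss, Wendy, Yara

*her* is a pronoun; Principle B requires it to be free in its binding domain — the clause headed by 'told'.
— Elena: subject of the clause headed by 'alleged'; c-commands the pronoun but lies outside its binding domain — allowed.
— Mona's boss: subject of the clause headed by 'believed'; c-commands the pronoun but lies outside its binding domain — allowed.
— Wendy: object of the clause headed by 'told'; c-commands the pronoun within its binding domain — blocked (Principle B).
— Yara: subject of the matrix clause; c-commands the pronoun but lies outside its binding domain — allowed.

Elena, Mona's boss, Yara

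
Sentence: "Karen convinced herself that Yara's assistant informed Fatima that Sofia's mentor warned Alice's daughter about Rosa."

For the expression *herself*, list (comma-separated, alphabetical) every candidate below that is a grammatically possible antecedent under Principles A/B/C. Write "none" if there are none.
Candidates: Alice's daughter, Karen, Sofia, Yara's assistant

Karen

*herself* is a reflexive; Principle A requires it to be bound within its binding domain — the matrix clause.
— Alice's daughter: object of the clause headed by 'warned'; does not c-command the reflexive — cannot bind it (Principle A).
— Karen: subject of the matrix clause; c-commands the reflexive within its binding domain — allowed (Principle A).
— Sofia: possessor inside the subject DP of the clause headed by 'warned'; does not c-command the reflexive — cannot bind it (Principle A).
— Yara's assistant: subject of the clause headed by 'informed'; does not c-command the reflexive — cannot bind it (Principle A).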